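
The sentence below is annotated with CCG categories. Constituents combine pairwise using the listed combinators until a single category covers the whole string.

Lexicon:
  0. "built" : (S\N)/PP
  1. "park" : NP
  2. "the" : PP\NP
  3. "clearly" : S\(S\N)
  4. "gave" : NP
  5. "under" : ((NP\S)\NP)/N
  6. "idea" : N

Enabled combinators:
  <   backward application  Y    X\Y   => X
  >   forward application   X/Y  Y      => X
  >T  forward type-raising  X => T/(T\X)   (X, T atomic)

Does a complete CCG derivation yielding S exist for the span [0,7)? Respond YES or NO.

NO

(S\N)/PP NP PP\NP S\(S\N) NP ((NP\S)\NP)/N N
CKY chart[0,7] = {N/(N\NP), NP, NP/(NP\NP), PP/(PP\NP), S/(S\NP)}; S ∉ chart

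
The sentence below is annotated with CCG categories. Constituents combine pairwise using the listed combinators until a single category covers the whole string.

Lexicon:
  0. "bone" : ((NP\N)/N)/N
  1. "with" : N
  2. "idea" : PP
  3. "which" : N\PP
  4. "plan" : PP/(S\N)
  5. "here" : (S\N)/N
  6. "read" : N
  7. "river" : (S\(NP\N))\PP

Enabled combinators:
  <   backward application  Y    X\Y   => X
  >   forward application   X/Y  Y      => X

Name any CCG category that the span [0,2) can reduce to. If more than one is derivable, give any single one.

[0,8] S   <
  [0,4] NP\N   >
    [0,2] (NP\N)/N   >
      [0,1] "bone" : ((NP\N)/N)/N
      [1,2] "with" : N
    [2,4] N   <
      [2,3] "idea" : PP
      [3,4] "which" : N\PP
  [4,8] S\(NP\N)   <
    [4,7] PP   >
      [4,5] "plan" : PP/(S\N)
      [5,7] S\N   >
        [5,6] "here" : (S\N)/N
        [6,7] "read" : N
    [7,8] "river" : (S\(NP\N))\PP

(NP\N)/N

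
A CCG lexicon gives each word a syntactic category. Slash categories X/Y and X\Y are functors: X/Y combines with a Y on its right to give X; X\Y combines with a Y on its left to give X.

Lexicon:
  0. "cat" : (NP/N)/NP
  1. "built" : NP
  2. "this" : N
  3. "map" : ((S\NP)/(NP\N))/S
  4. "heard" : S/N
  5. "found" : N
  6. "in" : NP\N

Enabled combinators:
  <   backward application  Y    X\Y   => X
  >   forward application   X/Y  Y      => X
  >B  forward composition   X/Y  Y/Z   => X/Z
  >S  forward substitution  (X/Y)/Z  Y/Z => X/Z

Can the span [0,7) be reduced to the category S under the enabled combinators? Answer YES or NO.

[0,7] S   <
  [0,3] NP   >
    [0,2] NP/N   >
      [0,1] "cat" : (NP/N)/NP
      [1,2] "built" : NP
    [2,3] "this" : N
  [3,7] S\NP   >
    [3,6] (S\NP)/(NP\N)   >
      [3,4] "map" : ((S\NP)/(NP\N))/S
      [4,6] S   >
        [4,5] "heard" : S/N
        [5,6] "found" : N
    [6,7] "in" : NP\N

YES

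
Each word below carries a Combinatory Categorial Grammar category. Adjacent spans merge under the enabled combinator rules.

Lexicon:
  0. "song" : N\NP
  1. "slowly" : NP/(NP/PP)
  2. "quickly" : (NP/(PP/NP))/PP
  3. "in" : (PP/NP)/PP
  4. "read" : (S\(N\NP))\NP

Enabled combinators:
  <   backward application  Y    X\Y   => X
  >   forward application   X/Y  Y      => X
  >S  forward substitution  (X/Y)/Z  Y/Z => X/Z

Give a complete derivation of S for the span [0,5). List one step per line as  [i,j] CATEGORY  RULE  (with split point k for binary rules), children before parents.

[0,5] S   <
  [0,1] "song" : N\NP
  [1,5] S\(N\NP)   <
    [1,4] NP   >
      [1,2] "slowly" : NP/(NP/PP)
      [2,4] NP/PP   >S
        [2,3] "quickly" : (NP/(PP/NP))/PP
        [3,4] "in" : (PP/NP)/PP
    [4,5] "read" : (S\(N\NP))\NP

[0,1] N\NP  lex  "song"
[1,2] NP/(NP/PP)  lex  "slowly"
[2,3] (NP/(PP/NP))/PP  lex  "quickly"
[3,4] (PP/NP)/PP  lex  "in"
[2,4] NP/PP  >S  k=3
[1,4] NP  >  k=2
[4,5] (S\(N\NP))\NP  lex  "read"
[1,5] S\(N\NP)  <  k=4
[0,5] S  <  k=1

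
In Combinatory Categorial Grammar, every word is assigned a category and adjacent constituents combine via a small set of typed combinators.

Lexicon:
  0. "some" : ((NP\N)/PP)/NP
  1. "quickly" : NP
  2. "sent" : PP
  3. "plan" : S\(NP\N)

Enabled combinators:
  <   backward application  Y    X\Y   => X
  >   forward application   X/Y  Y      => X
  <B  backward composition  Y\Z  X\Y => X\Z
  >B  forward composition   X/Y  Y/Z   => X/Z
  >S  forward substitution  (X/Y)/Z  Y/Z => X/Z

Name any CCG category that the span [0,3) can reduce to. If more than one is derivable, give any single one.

NP\N

[0,4] S   <
  [0,3] NP\N   >
    [0,2] (NP\N)/PP   >
      [0,1] "some" : ((NP\N)/PP)/NP
      [1,2] "quickly" : NP
    [2,3] "sent" : PP
  [3,4] "plan" : S\(NP\N)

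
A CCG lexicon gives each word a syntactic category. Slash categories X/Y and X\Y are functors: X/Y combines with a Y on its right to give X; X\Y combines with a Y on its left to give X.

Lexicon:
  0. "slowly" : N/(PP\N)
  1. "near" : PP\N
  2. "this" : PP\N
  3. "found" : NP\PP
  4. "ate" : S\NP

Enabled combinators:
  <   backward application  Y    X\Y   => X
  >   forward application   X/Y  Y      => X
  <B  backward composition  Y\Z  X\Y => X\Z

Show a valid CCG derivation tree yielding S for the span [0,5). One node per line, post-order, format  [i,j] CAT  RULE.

[0,1] N/(PP\N)  lex  "slowly"
[1,2] PP\N  lex  "near"
[0,2] N  >  k=1
[2,3] PP\N  lex  "this"
[0,3] PP  <  k=2
[3,4] NP\PP  lex  "found"
[4,5] S\NP  lex  "ate"
[3,5] S\PP  <B  k=4
[0,5] S  <  k=3

[0,5] S   <
  [0,3] PP   <
    [0,2] N   >
      [0,1] "slowly" : N/(PP\N)
      [1,2] "near" : PP\N
    [2,3] "this" : PP\N
  [3,5] S\PP   <B
    [3,4] "found" : NP\PP
    [4,5] "ate" : S\NP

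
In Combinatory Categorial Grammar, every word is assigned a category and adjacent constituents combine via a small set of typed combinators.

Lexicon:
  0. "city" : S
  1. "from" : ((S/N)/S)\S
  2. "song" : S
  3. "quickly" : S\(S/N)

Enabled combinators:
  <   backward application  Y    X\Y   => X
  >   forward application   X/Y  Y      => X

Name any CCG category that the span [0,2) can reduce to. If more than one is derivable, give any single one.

[0,4] S   <
  [0,3] S/N   >
    [0,2] (S/N)/S   <
      [0,1] "city" : S
      [1,2] "from" : ((S/N)/S)\S
    [2,3] "song" : S
  [3,4] "quickly" : S\(S/N)

(S/N)/S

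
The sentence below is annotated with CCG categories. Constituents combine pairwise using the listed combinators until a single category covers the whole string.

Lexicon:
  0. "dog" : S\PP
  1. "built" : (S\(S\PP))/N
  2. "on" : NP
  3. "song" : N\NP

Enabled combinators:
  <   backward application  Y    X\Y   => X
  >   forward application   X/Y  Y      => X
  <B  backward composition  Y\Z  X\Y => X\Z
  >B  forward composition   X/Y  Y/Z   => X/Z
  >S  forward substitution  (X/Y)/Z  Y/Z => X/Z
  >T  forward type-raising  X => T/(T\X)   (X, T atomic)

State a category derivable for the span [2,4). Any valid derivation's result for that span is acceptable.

[0,4] S   <
  [0,1] "dog" : S\PP
  [1,4] S\(S\PP)   >
    [1,2] "built" : (S\(S\PP))/N
    [2,4] N   >
      [2,3] N/(N\NP)   >T
        [2,3] "on" : NP
      [3,4] "song" : N\NP

N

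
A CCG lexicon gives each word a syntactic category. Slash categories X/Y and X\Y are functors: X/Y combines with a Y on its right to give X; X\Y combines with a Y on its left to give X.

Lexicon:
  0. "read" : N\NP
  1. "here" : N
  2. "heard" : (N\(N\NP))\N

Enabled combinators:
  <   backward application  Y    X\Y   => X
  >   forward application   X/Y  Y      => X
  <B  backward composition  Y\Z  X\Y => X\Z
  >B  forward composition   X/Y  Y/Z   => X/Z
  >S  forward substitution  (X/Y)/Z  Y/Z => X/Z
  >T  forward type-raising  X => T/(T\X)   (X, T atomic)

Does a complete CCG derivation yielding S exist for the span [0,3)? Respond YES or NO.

NO

N\NP N (N\(N\NP))\N
CKY chart[0,3] = {N, N/(N\N), NP/(NP\N), PP/(PP\N), S/(S\N)}; S ∉ chart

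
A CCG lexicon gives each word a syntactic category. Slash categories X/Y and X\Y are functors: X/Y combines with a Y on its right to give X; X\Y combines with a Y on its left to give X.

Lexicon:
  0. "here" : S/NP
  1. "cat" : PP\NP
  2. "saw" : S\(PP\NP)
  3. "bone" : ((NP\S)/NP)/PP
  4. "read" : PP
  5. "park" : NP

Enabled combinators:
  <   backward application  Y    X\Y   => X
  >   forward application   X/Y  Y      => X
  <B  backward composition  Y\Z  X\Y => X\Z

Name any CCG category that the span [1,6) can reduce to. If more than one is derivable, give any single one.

NP

[0,6] S   >
  [0,1] "here" : S/NP
  [1,6] NP   <
    [1,3] S   <
      [1,2] "cat" : PP\NP
      [2,3] "saw" : S\(PP\NP)
    [3,6] NP\S   >
      [3,5] (NP\S)/NP   >
        [3,4] "bone" : ((NP\S)/NP)/PP
        [4,5] "read" : PP
      [5,6] "park" : NP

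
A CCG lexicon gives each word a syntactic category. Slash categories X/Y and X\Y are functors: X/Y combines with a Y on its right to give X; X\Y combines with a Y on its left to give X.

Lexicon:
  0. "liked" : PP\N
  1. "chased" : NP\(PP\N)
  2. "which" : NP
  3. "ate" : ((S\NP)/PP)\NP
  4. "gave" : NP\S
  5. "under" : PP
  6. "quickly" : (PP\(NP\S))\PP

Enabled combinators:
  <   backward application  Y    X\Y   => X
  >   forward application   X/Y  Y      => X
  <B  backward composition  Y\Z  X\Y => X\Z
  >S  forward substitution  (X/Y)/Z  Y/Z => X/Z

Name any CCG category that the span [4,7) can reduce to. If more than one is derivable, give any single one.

PP

[0,7] S   <
  [0,2] NP   <
    [0,1] "liked" : PP\N
    [1,2] "chased" : NP\(PP\N)
  [2,7] S\NP   >
    [2,4] (S\NP)/PP   <
      [2,3] "which" : NP
      [3,4] "ate" : ((S\NP)/PP)\NP
    [4,7] PP   <
      [4,5] "gave" : NP\S
      [5,7] PP\(NP\S)   <
        [5,6] "under" : PP
        [6,7] "quickly" : (PP\(NP\S))\PP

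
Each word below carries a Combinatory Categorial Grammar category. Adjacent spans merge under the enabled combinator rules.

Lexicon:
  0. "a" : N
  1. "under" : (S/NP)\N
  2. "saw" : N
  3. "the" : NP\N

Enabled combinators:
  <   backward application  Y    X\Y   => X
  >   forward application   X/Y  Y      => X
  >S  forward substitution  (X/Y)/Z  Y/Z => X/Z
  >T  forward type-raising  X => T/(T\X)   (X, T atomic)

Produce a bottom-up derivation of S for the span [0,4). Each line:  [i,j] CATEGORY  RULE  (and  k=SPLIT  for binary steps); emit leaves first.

[0,4] S   >
  [0,2] S/NP   <
    [0,1] "a" : N
    [1,2] "under" : (S/NP)\N
  [2,4] NP   >
    [2,3] NP/(NP\N)   >T
      [2,3] "saw" : N
    [3,4] "the" : NP\N

[0,1] N  lex  "a"
[1,2] (S/NP)\N  lex  "under"
[0,2] S/NP  <  k=1
[2,3] N  lex  "saw"
[2,3] NP/(NP\N)  >T
[3,4] NP\N  lex  "the"
[2,4] NP  >  k=3
[0,4] S  >  k=2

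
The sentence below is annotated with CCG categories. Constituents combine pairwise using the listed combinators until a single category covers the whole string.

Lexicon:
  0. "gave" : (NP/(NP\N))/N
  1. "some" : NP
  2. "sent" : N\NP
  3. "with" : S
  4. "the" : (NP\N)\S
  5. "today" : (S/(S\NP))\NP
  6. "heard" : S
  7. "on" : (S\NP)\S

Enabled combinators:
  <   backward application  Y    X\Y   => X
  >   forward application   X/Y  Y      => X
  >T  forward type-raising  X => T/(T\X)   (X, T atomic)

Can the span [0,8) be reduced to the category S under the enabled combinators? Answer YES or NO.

[0,8] S   >
  [0,6] S/(S\NP)   <
    [0,5] NP   >
      [0,3] NP/(NP\N)   >
        [0,1] "gave" : (NP/(NP\N))/N
        [1,3] N   >
          [1,2] N/(N\NP)   >T
            [1,2] "some" : NP
          [2,3] "sent" : N\NP
      [3,5] NP\N   <
        [3,4] "with" : S
        [4,5] "the" : (NP\N)\S
    [5,6] "today" : (S/(S\NP))\NP
  [6,8] S\NP   <
    [6,7] "heard" : S
    [7,8] "on" : (S\NP)\S

YES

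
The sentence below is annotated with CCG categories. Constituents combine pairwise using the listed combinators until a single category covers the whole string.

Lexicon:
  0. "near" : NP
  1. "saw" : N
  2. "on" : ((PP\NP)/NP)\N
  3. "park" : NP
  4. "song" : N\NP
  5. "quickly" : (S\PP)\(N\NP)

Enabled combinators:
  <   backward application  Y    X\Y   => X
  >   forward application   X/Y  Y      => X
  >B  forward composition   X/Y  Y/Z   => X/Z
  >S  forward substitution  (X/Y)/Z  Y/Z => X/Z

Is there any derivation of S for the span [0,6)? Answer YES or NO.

[0,6] S   <
  [0,4] PP   <
    [0,1] "near" : NP
    [1,4] PP\NP   >
      [1,3] (PP\NP)/NP   <
        [1,2] "saw" : N
        [2,3] "on" : ((PP\NP)/NP)\N
      [3,4] "park" : NP
  [4,6] S\PP   <
    [4,5] "song" : N\NP
    [5,6] "quickly" : (S\PP)\(N\NP)

YES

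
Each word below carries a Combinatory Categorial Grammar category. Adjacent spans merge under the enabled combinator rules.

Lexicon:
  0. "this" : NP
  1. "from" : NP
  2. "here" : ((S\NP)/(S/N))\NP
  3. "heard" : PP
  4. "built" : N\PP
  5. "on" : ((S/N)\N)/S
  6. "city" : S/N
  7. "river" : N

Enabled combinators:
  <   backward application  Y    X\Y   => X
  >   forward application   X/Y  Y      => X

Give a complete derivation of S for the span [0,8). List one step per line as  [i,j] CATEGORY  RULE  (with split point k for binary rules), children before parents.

[0,1] NP  lex  "this"
[1,2] NP  lex  "from"
[2,3] ((S\NP)/(S/N))\NP  lex  "here"
[1,3] (S\NP)/(S/N)  <  k=2
[3,4] PP  lex  "heard"
[4,5] N\PP  lex  "built"
[3,5] N  <  k=4
[5,6] ((S/N)\N)/S  lex  "on"
[6,7] S/N  lex  "city"
[7,8] N  lex  "river"
[6,8] S  >  k=7
[5,8] (S/N)\N  >  k=6
[3,8] S/N  <  k=5
[1,8] S\NP  >  k=3
[0,8] S  <  k=1

[0,8] S   <
  [0,1] "this" : NP
  [1,8] S\NP   >
    [1,3] (S\NP)/(S/N)   <
      [1,2] "from" : NP
      [2,3] "here" : ((S\NP)/(S/N))\NP
    [3,8] S/N   <
      [3,5] N   <
        [3,4] "heard" : PP
        [4,5] "built" : N\PP
      [5,8] (S/N)\N   >
        [5,6] "on" : ((S/N)\N)/S
        [6,8] S   >
          [6,7] "city" : S/N
          [7,8] "river" : N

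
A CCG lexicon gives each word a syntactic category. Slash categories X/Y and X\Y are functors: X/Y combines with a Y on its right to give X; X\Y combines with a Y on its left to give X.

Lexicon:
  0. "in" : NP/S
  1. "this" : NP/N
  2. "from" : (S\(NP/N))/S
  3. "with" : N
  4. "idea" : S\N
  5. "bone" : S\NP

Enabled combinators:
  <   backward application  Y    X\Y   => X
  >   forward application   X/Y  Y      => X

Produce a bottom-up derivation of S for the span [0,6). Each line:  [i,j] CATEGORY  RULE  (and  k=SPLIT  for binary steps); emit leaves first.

[0,1] NP/S  lex  "in"
[1,2] NP/N  lex  "this"
[2,3] (S\(NP/N))/S  lex  "from"
[3,4] N  lex  "with"
[4,5] S\N  lex  "idea"
[3,5] S  <  k=4
[2,5] S\(NP/N)  >  k=3
[1,5] S  <  k=2
[0,5] NP  >  k=1
[5,6] S\NP  lex  "bone"
[0,6] S  <  k=5

[0,6] S   <
  [0,5] NP   >
    [0,1] "in" : NP/S
    [1,5] S   <
      [1,2] "this" : NP/N
      [2,5] S\(NP/N)   >
        [2,3] "from" : (S\(NP/N))/S
        [3,5] S   <
          [3,4] "with" : N
          [4,5] "idea" : S\N
  [5,6] "bone" : S\NP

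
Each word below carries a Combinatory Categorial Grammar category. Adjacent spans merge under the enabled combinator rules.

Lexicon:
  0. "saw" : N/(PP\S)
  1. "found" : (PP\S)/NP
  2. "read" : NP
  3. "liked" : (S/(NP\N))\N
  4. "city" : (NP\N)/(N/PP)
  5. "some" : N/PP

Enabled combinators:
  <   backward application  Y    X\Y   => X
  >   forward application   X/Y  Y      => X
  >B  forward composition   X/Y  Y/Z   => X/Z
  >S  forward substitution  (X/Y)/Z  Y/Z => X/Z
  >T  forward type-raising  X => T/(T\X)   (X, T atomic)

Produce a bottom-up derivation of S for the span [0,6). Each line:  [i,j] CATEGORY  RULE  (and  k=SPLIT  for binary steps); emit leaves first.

[0,6] S   >
  [0,4] S/(NP\N)   <
    [0,3] N   >
      [0,1] "saw" : N/(PP\S)
      [1,3] PP\S   >
        [1,2] "found" : (PP\S)/NP
        [2,3] "read" : NP
    [3,4] "liked" : (S/(NP\N))\N
  [4,6] NP\N   >
    [4,5] "city" : (NP\N)/(N/PP)
    [5,6] "some" : N/PP

[0,1] N/(PP\S)  lex  "saw"
[1,2] (PP\S)/NP  lex  "found"
[2,3] NP  lex  "read"
[1,3] PP\S  >  k=2
[0,3] N  >  k=1
[3,4] (S/(NP\N))\N  lex  "liked"
[0,4] S/(NP\N)  <  k=3
[4,5] (NP\N)/(N/PP)  lex  "city"
[5,6] N/PP  lex  "some"
[4,6] NP\N  >  k=5
[0,6] S  >  k=4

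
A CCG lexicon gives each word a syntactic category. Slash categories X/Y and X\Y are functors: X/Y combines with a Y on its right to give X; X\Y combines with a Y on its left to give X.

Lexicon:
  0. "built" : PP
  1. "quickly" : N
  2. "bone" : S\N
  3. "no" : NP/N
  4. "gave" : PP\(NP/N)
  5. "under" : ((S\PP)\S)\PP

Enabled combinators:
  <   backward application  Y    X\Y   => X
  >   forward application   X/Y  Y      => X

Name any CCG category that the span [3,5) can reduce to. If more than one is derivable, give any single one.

PP

[0,6] S   <
  [0,1] "built" : PP
  [1,6] S\PP   <
    [1,3] S   <
      [1,2] "quickly" : N
      [2,3] "bone" : S\N
    [3,6] (S\PP)\S   <
      [3,5] PP   <
        [3,4] "no" : NP/N
        [4,5] "gave" : PP\(NP/N)
      [5,6] "under" : ((S\PP)\S)\PP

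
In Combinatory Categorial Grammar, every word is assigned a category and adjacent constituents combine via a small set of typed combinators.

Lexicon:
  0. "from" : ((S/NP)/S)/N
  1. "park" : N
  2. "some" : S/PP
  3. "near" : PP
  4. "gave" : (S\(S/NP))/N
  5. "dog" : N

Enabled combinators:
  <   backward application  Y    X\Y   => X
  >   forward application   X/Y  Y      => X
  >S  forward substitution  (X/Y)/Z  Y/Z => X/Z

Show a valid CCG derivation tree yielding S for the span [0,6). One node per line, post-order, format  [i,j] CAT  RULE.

[0,1] ((S/NP)/S)/N  lex  "from"
[1,2] N  lex  "park"
[0,2] (S/NP)/S  >  k=1
[2,3] S/PP  lex  "some"
[3,4] PP  lex  "near"
[2,4] S  >  k=3
[0,4] S/NP  >  k=2
[4,5] (S\(S/NP))/N  lex  "gave"
[5,6] N  lex  "dog"
[4,6] S\(S/NP)  >  k=5
[0,6] S  <  k=4

[0,6] S   <
  [0,4] S/NP   >
    [0,2] (S/NP)/S   >
      [0,1] "from" : ((S/NP)/S)/N
      [1,2] "park" : N
    [2,4] S   >
      [2,3] "some" : S/PP
      [3,4] "near" : PP
  [4,6] S\(S/NP)   >
    [4,5] "gave" : (S\(S/NP))/N
    [5,6] "dog" : N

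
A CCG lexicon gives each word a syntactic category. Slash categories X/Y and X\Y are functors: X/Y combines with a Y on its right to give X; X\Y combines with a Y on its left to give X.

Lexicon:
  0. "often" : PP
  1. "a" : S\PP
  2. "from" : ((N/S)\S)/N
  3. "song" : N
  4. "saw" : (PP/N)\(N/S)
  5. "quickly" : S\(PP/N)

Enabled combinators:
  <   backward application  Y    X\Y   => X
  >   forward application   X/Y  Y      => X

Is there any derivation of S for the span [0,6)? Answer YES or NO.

YES

[0,6] S   <
  [0,5] PP/N   <
    [0,4] N/S   <
      [0,2] S   <
        [0,1] "often" : PP
        [1,2] "a" : S\PP
      [2,4] (N/S)\S   >
        [2,3] "from" : ((N/S)\S)/N
        [3,4] "song" : N
    [4,5] "saw" : (PP/N)\(N/S)
  [5,6] "quickly" : S\(PP/N)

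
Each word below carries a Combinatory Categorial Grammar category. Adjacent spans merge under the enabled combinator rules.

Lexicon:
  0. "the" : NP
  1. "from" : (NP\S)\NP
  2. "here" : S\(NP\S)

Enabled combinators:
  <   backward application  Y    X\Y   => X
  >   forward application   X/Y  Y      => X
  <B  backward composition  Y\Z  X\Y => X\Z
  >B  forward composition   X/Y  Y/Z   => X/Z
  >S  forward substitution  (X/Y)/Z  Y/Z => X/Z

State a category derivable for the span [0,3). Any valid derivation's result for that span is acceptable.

S

[0,3] S   <
  [0,1] "the" : NP
  [1,3] S\NP   <B
    [1,2] "from" : (NP\S)\NP
    [2,3] "here" : S\(NP\S)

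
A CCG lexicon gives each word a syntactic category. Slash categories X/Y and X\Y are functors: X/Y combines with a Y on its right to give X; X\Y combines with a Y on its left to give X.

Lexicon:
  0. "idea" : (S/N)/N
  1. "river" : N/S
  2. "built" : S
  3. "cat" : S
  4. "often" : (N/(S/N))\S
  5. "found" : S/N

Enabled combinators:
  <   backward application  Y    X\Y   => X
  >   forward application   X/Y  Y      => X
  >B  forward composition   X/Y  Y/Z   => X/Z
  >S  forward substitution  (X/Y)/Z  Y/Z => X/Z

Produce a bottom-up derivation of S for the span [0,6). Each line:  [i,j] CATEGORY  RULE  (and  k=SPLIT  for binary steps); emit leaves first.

[0,6] S   >
  [0,3] S/N   >
    [0,1] "idea" : (S/N)/N
    [1,3] N   >
      [1,2] "river" : N/S
      [2,3] "built" : S
  [3,6] N   >
    [3,5] N/(S/N)   <
      [3,4] "cat" : S
      [4,5] "often" : (N/(S/N))\S
    [5,6] "found" : S/N

[0,1] (S/N)/N  lex  "idea"
[1,2] N/S  lex  "river"
[2,3] S  lex  "built"
[1,3] N  >  k=2
[0,3] S/N  >  k=1
[3,4] S  lex  "cat"
[4,5] (N/(S/N))\S  lex  "often"
[3,5] N/(S/N)  <  k=4
[5,6] S/N  lex  "found"
[3,6] N  >  k=5
[0,6] S  >  k=3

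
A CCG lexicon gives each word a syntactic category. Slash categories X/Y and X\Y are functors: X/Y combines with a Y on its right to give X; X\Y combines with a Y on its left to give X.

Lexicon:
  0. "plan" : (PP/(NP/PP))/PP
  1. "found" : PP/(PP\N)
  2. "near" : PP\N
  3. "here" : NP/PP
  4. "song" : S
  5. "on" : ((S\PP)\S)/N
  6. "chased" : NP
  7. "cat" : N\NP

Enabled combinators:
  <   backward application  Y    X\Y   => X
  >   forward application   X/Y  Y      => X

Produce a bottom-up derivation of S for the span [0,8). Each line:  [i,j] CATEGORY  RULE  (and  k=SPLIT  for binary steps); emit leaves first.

[0,1] (PP/(NP/PP))/PP  lex  "plan"
[1,2] PP/(PP\N)  lex  "found"
[2,3] PP\N  lex  "near"
[1,3] PP  >  k=2
[0,3] PP/(NP/PP)  >  k=1
[3,4] NP/PP  lex  "here"
[0,4] PP  >  k=3
[4,5] S  lex  "song"
[5,6] ((S\PP)\S)/N  lex  "on"
[6,7] NP  lex  "chased"
[7,8] N\NP  lex  "cat"
[6,8] N  <  k=7
[5,8] (S\PP)\S  >  k=6
[4,8] S\PP  <  k=5
[0,8] S  <  k=4

[0,8] S   <
  [0,4] PP   >
    [0,3] PP/(NP/PP)   >
      [0,1] "plan" : (PP/(NP/PP))/PP
      [1,3] PP   >
        [1,2] "found" : PP/(PP\N)
        [2,3] "near" : PP\N
    [3,4] "here" : NP/PP
  [4,8] S\PP   <
    [4,5] "song" : S
    [5,8] (S\PP)\S   >
      [5,6] "on" : ((S\PP)\S)/N
      [6,8] N   <
        [6,7] "chased" : NP
        [7,8] "cat" : N\NP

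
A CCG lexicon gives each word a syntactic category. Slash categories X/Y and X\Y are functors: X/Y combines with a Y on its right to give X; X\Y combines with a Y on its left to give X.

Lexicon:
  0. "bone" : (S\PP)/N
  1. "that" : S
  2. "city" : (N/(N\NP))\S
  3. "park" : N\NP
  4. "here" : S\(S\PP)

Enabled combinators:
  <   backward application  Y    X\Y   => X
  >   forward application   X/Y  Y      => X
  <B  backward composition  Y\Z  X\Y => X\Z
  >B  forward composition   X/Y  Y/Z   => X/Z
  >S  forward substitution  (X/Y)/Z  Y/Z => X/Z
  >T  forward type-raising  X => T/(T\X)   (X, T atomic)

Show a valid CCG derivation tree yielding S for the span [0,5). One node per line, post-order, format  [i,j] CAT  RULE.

[0,5] S   <
  [0,4] S\PP   >
    [0,1] "bone" : (S\PP)/N
    [1,4] N   >
      [1,3] N/(N\NP)   <
        [1,2] "that" : S
        [2,3] "city" : (N/(N\NP))\S
      [3,4] "park" : N\NP
  [4,5] "here" : S\(S\PP)

[0,1] (S\PP)/N  lex  "bone"
[1,2] S  lex  "that"
[2,3] (N/(N\NP))\S  lex  "city"
[1,3] N/(N\NP)  <  k=2
[3,4] N\NP  lex  "park"
[1,4] N  >  k=3
[0,4] S\PP  >  k=1
[4,5] S\(S\PP)  lex  "here"
[0,5] S  <  k=4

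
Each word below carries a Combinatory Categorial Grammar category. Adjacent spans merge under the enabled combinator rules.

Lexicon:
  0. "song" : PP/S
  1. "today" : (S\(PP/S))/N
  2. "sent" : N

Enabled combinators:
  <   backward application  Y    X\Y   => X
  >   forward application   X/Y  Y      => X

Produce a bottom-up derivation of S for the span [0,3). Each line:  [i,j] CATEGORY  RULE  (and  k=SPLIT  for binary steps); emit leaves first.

[0,3] S   <
  [0,1] "song" : PP/S
  [1,3] S\(PP/S)   >
    [1,2] "today" : (S\(PP/S))/N
    [2,3] "sent" : N

[0,1] PP/S  lex  "song"
[1,2] (S\(PP/S))/N  lex  "today"
[2,3] N  lex  "sent"
[1,3] S\(PP/S)  >  k=2
[0,3] S  <  k=1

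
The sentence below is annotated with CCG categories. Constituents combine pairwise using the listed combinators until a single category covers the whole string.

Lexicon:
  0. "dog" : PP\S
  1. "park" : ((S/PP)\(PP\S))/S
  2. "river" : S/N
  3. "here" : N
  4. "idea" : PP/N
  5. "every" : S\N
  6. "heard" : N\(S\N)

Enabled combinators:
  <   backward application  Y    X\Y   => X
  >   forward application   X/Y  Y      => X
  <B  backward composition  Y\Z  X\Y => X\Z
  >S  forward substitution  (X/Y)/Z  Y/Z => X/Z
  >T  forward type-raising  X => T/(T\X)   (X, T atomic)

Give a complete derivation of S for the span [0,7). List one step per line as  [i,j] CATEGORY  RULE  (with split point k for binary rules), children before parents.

[0,1] PP\S  lex  "dog"
[1,2] ((S/PP)\(PP\S))/S  lex  "park"
[2,3] S/N  lex  "river"
[3,4] N  lex  "here"
[2,4] S  >  k=3
[1,4] (S/PP)\(PP\S)  >  k=2
[0,4] S/PP  <  k=1
[4,5] PP/N  lex  "idea"
[5,6] S\N  lex  "every"
[6,7] N\(S\N)  lex  "heard"
[5,7] N  <  k=6
[4,7] PP  >  k=5
[0,7] S  >  k=4

[0,7] S   >
  [0,4] S/PP   <
    [0,1] "dog" : PP\S
    [1,4] (S/PP)\(PP\S)   >
      [1,2] "park" : ((S/PP)\(PP\S))/S
      [2,4] S   >
        [2,3] "river" : S/N
        [3,4] "here" : N
  [4,7] PP   >
    [4,5] "idea" : PP/N
    [5,7] N   <
      [5,6] "every" : S\N
      [6,7] "heard" : N\(S\N)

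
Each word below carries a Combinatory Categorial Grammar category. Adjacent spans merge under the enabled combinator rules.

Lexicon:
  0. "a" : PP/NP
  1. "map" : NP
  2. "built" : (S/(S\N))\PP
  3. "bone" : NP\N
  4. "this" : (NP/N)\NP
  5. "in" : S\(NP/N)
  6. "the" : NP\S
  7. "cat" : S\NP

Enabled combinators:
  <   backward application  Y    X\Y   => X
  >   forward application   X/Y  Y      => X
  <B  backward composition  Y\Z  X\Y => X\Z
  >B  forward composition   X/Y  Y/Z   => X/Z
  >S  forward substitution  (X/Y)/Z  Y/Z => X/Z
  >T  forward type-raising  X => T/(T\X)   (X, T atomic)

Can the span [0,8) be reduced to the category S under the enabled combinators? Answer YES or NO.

[0,8] S   >
  [0,3] S/(S\N)   <
    [0,2] PP   >
      [0,1] "a" : PP/NP
      [1,2] "map" : NP
    [2,3] "built" : (S/(S\N))\PP
  [3,8] S\N   <B
    [3,4] "bone" : NP\N
    [4,8] S\NP   <B
      [4,6] S\NP   <B
        [4,5] "this" : (NP/N)\NP
        [5,6] "in" : S\(NP/N)
      [6,8] S\S   <B
        [6,7] "the" : NP\S
        [7,8] "cat" : S\NP

YES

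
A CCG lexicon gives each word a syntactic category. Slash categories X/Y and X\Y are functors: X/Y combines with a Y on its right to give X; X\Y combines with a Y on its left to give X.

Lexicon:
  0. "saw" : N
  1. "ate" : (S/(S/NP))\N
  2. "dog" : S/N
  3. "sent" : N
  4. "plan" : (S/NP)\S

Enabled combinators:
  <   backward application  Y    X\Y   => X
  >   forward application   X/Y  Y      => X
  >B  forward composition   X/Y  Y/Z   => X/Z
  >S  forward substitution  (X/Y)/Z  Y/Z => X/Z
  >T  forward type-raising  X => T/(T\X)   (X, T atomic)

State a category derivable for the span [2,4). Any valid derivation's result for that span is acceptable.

[0,5] S   >
  [0,2] S/(S/NP)   <
    [0,1] "saw" : N
    [1,2] "ate" : (S/(S/NP))\N
  [2,5] S/NP   <
    [2,4] S   >
      [2,3] "dog" : S/N
      [3,4] "sent" : N
    [4,5] "plan" : (S/NP)\S

S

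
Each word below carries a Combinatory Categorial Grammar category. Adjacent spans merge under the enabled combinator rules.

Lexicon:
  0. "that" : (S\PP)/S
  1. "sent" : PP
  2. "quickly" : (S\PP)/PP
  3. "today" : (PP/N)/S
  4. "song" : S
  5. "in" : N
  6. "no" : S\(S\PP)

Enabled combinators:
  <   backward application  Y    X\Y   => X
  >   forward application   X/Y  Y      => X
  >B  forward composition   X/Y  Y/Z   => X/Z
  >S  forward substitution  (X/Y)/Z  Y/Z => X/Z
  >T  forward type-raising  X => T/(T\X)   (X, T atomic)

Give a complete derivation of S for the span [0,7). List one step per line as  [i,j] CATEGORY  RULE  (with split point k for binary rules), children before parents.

[0,7] S   <
  [0,6] S\PP   >
    [0,1] "that" : (S\PP)/S
    [1,6] S   <
      [1,2] "sent" : PP
      [2,6] S\PP   >
        [2,3] "quickly" : (S\PP)/PP
        [3,6] PP   >
          [3,5] PP/N   >
            [3,4] "today" : (PP/N)/S
            [4,5] "song" : S
          [5,6] "in" : N
  [6,7] "no" : S\(S\PP)

[0,1] (S\PP)/S  lex  "that"
[1,2] PP  lex  "sent"
[2,3] (S\PP)/PP  lex  "quickly"
[3,4] (PP/N)/S  lex  "today"
[4,5] S  lex  "song"
[3,5] PP/N  >  k=4
[5,6] N  lex  "in"
[3,6] PP  >  k=5
[2,6] S\PP  >  k=3
[1,6] S  <  k=2
[0,6] S\PP  >  k=1
[6,7] S\(S\PP)  lex  "no"
[0,7] S  <  k=6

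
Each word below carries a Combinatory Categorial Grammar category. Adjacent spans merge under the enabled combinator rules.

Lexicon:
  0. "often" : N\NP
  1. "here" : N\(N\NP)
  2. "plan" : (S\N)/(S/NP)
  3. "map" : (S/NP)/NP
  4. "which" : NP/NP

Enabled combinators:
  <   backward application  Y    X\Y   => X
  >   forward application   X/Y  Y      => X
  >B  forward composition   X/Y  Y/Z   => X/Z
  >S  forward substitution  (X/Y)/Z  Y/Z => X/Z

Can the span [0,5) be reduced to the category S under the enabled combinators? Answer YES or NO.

YES

[0,5] S   <
  [0,2] N   <
    [0,1] "often" : N\NP
    [1,2] "here" : N\(N\NP)
  [2,5] S\N   >
    [2,3] "plan" : (S\N)/(S/NP)
    [3,5] S/NP   >S
      [3,4] "map" : (S/NP)/NP
      [4,5] "which" : NP/NP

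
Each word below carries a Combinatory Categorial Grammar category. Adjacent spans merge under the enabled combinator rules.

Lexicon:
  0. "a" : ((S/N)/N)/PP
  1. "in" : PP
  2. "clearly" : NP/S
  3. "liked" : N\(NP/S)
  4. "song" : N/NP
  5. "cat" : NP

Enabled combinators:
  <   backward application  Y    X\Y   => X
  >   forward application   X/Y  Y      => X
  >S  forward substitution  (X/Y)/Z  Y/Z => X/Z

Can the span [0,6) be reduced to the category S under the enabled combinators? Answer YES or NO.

[0,6] S   >
  [0,4] S/N   >
    [0,2] (S/N)/N   >
      [0,1] "a" : ((S/N)/N)/PP
      [1,2] "in" : PP
    [2,4] N   <
      [2,3] "clearly" : NP/S
      [3,4] "liked" : N\(NP/S)
  [4,6] N   >
    [4,5] "song" : N/NP
    [5,6] "cat" : NP

YES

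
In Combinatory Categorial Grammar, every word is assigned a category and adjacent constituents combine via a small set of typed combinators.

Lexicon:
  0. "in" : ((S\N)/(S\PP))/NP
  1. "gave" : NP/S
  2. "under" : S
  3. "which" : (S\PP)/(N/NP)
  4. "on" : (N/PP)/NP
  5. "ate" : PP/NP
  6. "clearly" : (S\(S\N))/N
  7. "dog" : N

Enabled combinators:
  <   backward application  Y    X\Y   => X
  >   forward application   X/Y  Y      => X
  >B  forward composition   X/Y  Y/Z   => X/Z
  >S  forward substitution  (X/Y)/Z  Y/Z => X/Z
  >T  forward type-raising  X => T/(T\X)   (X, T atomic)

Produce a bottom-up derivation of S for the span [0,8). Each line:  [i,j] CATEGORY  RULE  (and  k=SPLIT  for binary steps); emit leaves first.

[0,1] ((S\N)/(S\PP))/NP  lex  "in"
[1,2] NP/S  lex  "gave"
[2,3] S  lex  "under"
[1,3] NP  >  k=2
[0,3] (S\N)/(S\PP)  >  k=1
[3,4] (S\PP)/(N/NP)  lex  "which"
[4,5] (N/PP)/NP  lex  "on"
[5,6] PP/NP  lex  "ate"
[4,6] N/NP  >S  k=5
[3,6] S\PP  >  k=4
[0,6] S\N  >  k=3
[6,7] (S\(S\N))/N  lex  "clearly"
[7,8] N  lex  "dog"
[6,8] S\(S\N)  >  k=7
[0,8] S  <  k=6

[0,8] S   <
  [0,6] S\N   >
    [0,3] (S\N)/(S\PP)   >
      [0,1] "in" : ((S\N)/(S\PP))/NP
      [1,3] NP   >
        [1,2] "gave" : NP/S
        [2,3] "under" : S
    [3,6] S\PP   >
      [3,4] "which" : (S\PP)/(N/NP)
      [4,6] N/NP   >S
        [4,5] "on" : (N/PP)/NP
        [5,6] "ate" : PP/NP
  [6,8] S\(S\N)   >
    [6,7] "clearly" : (S\(S\N))/N
    [7,8] "dog" : N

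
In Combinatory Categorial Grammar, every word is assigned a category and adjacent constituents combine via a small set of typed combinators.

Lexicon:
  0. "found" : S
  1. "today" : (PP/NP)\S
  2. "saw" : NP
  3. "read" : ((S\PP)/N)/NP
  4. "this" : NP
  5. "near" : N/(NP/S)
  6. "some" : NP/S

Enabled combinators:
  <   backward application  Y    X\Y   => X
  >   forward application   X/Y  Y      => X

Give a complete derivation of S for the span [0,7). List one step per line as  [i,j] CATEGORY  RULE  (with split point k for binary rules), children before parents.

[0,7] S   <
  [0,3] PP   >
    [0,2] PP/NP   <
      [0,1] "found" : S
      [1,2] "today" : (PP/NP)\S
    [2,3] "saw" : NP
  [3,7] S\PP   >
    [3,5] (S\PP)/N   >
      [3,4] "read" : ((S\PP)/N)/NP
      [4,5] "this" : NP
    [5,7] N   >
      [5,6] "near" : N/(NP/S)
      [6,7] "some" : NP/S

[0,1] S  lex  "found"
[1,2] (PP/NP)\S  lex  "today"
[0,2] PP/NP  <  k=1
[2,3] NP  lex  "saw"
[0,3] PP  >  k=2
[3,4] ((S\PP)/N)/NP  lex  "read"
[4,5] NP  lex  "this"
[3,5] (S\PP)/N  >  k=4
[5,6] N/(NP/S)  lex  "near"
[6,7] NP/S  lex  "some"
[5,7] N  >  k=6
[3,7] S\PP  >  k=5
[0,7] S  <  k=3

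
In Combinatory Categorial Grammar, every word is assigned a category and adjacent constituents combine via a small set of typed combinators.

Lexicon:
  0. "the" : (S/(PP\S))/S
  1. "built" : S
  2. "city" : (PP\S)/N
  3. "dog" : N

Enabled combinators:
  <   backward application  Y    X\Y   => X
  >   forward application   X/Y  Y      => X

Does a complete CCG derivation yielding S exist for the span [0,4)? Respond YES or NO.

[0,4] S   >
  [0,2] S/(PP\S)   >
    [0,1] "the" : (S/(PP\S))/S
    [1,2] "built" : S
  [2,4] PP\S   >
    [2,3] "city" : (PP\S)/N
    [3,4] "dog" : N

YES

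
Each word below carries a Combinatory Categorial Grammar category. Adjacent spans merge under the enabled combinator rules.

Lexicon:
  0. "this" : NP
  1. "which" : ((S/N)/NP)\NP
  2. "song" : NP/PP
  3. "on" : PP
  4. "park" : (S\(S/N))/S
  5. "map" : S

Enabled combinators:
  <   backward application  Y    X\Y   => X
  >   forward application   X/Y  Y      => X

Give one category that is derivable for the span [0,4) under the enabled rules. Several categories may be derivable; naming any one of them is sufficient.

S/N

[0,6] S   <
  [0,4] S/N   >
    [0,2] (S/N)/NP   <
      [0,1] "this" : NP
      [1,2] "which" : ((S/N)/NP)\NP
    [2,4] NP   >
      [2,3] "song" : NP/PP
      [3,4] "on" : PP
  [4,6] S\(S/N)   >
    [4,5] "park" : (S\(S/N))/S
    [5,6] "map" : S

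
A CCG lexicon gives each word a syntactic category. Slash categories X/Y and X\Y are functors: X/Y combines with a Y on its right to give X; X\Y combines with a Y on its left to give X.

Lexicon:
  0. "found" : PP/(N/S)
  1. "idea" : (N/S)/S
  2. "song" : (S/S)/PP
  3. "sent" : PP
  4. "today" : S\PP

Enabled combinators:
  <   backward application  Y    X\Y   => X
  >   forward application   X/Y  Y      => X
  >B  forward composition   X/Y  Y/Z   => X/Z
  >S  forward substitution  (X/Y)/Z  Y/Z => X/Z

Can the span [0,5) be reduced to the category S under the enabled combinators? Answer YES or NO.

[0,5] S   <
  [0,4] PP   >
    [0,1] "found" : PP/(N/S)
    [1,4] N/S   >S
      [1,2] "idea" : (N/S)/S
      [2,4] S/S   >
        [2,3] "song" : (S/S)/PP
        [3,4] "sent" : PP
  [4,5] "today" : S\PP

YES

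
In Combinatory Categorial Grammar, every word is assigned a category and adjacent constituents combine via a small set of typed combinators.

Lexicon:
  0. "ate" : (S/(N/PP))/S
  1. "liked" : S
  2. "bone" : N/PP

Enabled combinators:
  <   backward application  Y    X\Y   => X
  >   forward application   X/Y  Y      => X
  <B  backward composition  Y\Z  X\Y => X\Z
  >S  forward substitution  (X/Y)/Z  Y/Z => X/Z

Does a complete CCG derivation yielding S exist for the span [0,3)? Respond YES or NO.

[0,3] S   >
  [0,2] S/(N/PP)   >
    [0,1] "ate" : (S/(N/PP))/S
    [1,2] "liked" : S
  [2,3] "bone" : N/PP

YES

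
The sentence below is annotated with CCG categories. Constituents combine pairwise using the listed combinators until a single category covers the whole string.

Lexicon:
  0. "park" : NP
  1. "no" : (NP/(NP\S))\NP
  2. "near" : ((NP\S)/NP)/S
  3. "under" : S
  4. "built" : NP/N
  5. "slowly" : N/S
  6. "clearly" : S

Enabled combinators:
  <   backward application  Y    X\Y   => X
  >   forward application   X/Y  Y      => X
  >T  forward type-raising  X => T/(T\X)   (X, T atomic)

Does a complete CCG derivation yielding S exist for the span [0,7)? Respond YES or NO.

NP (NP/(NP\S))\NP ((NP\S)/NP)/S S NP/N N/S S
CKY chart[0,7] = {N/(N\NP), NP, NP/(NP\NP), PP/(PP\NP), S/(S\NP)}; S ∉ chart

NO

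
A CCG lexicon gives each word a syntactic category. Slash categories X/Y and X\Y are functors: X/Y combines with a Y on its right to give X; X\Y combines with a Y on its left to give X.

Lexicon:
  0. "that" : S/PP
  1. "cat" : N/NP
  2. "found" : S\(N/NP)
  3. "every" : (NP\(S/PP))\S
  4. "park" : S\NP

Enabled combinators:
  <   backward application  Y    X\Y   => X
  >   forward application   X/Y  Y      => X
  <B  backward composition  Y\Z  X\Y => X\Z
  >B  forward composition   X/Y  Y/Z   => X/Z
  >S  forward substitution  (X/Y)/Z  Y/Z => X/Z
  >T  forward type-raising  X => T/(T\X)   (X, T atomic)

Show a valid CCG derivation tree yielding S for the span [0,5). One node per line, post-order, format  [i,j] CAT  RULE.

[0,5] S   <
  [0,4] NP   <
    [0,1] "that" : S/PP
    [1,4] NP\(S/PP)   <
      [1,3] S   <
        [1,2] "cat" : N/NP
        [2,3] "found" : S\(N/NP)
      [3,4] "every" : (NP\(S/PP))\S
  [4,5] "park" : S\NP

[0,1] S/PP  lex  "that"
[1,2] N/NP  lex  "cat"
[2,3] S\(N/NP)  lex  "found"
[1,3] S  <  k=2
[3,4] (NP\(S/PP))\S  lex  "every"
[1,4] NP\(S/PP)  <  k=3
[0,4] NP  <  k=1
[4,5] S\NP  lex  "park"
[0,5] S  <  k=4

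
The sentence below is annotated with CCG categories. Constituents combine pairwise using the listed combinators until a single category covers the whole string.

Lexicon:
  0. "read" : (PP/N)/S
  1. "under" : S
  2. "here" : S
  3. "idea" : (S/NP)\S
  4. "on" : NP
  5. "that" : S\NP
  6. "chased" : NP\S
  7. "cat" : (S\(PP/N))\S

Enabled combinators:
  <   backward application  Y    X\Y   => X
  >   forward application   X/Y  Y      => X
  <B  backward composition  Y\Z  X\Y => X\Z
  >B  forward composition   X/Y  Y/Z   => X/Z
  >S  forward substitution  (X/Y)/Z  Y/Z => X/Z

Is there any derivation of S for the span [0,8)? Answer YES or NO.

[0,8] S   <
  [0,2] PP/N   >
    [0,1] "read" : (PP/N)/S
    [1,2] "under" : S
  [2,8] S\(PP/N)   <
    [2,7] S   >
      [2,4] S/NP   <
        [2,3] "here" : S
        [3,4] "idea" : (S/NP)\S
      [4,7] NP   <
        [4,6] S   <
          [4,5] "on" : NP
          [5,6] "that" : S\NP
        [6,7] "chased" : NP\S
    [7,8] "cat" : (S\(PP/N))\S

YES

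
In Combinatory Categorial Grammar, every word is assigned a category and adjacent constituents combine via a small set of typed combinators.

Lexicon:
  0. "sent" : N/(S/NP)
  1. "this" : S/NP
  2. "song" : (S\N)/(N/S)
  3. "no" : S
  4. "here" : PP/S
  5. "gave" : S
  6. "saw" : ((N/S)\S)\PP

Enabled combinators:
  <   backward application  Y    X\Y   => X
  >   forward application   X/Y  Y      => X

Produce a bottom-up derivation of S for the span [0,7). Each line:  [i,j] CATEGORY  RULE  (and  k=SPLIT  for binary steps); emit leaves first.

[0,7] S   <
  [0,2] N   >
    [0,1] "sent" : N/(S/NP)
    [1,2] "this" : S/NP
  [2,7] S\N   >
    [2,3] "song" : (S\N)/(N/S)
    [3,7] N/S   <
      [3,4] "no" : S
      [4,7] (N/S)\S   <
        [4,6] PP   >
          [4,5] "here" : PP/S
          [5,6] "gave" : S
        [6,7] "saw" : ((N/S)\S)\PP

[0,1] N/(S/NP)  lex  "sent"
[1,2] S/NP  lex  "this"
[0,2] N  >  k=1
[2,3] (S\N)/(N/S)  lex  "song"
[3,4] S  lex  "no"
[4,5] PP/S  lex  "here"
[5,6] S  lex  "gave"
[4,6] PP  >  k=5
[6,7] ((N/S)\S)\PP  lex  "saw"
[4,7] (N/S)\S  <  k=6
[3,7] N/S  <  k=4
[2,7] S\N  >  k=3
[0,7] S  <  k=2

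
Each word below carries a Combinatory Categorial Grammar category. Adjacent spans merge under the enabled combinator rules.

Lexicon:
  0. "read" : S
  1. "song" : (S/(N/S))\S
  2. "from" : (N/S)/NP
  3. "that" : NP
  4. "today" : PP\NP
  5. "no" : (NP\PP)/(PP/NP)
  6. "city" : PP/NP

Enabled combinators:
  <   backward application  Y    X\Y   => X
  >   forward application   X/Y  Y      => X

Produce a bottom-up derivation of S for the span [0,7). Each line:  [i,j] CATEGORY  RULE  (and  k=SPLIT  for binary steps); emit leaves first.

[0,1] S  lex  "read"
[1,2] (S/(N/S))\S  lex  "song"
[0,2] S/(N/S)  <  k=1
[2,3] (N/S)/NP  lex  "from"
[3,4] NP  lex  "that"
[4,5] PP\NP  lex  "today"
[3,5] PP  <  k=4
[5,6] (NP\PP)/(PP/NP)  lex  "no"
[6,7] PP/NP  lex  "city"
[5,7] NP\PP  >  k=6
[3,7] NP  <  k=5
[2,7] N/S  >  k=3
[0,7] S  >  k=2

[0,7] S   >
  [0,2] S/(N/S)   <
    [0,1] "read" : S
    [1,2] "song" : (S/(N/S))\S
  [2,7] N/S   >
    [2,3] "from" : (N/S)/NP
    [3,7] NP   <
      [3,5] PP   <
        [3,4] "that" : NP
        [4,5] "today" : PP\NP
      [5,7] NP\PP   >
        [5,6] "no" : (NP\PP)/(PP/NP)
        [6,7] "city" : PP/NP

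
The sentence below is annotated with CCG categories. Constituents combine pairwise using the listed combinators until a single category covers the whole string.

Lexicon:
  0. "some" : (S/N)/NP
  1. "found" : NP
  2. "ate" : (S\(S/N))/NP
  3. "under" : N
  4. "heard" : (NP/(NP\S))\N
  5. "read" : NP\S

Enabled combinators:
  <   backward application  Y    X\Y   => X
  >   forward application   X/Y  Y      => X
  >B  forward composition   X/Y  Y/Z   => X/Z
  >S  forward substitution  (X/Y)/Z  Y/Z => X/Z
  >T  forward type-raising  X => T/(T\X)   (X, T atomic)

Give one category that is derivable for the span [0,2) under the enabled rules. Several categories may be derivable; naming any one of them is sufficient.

[0,6] S   <
  [0,2] S/N   >
    [0,1] "some" : (S/N)/NP
    [1,2] "found" : NP
  [2,6] S\(S/N)   >
    [2,3] "ate" : (S\(S/N))/NP
    [3,6] NP   >
      [3,5] NP/(NP\S)   <
        [3,4] "under" : N
        [4,5] "heard" : (NP/(NP\S))\N
      [5,6] "read" : NP\S

S/N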